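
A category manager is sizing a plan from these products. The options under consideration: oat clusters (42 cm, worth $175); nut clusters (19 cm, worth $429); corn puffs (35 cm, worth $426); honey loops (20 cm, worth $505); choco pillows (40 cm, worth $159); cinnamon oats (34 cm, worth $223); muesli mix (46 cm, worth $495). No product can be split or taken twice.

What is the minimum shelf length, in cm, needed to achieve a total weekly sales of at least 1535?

Minimise cm subject to total weekly sales ≥ 1535.
nut clusters + corn puffs + honey loops + cinnamon oats: 1583 weekly sales at 108 cm.
Below 108 cm the best achievable stays under 1535.

108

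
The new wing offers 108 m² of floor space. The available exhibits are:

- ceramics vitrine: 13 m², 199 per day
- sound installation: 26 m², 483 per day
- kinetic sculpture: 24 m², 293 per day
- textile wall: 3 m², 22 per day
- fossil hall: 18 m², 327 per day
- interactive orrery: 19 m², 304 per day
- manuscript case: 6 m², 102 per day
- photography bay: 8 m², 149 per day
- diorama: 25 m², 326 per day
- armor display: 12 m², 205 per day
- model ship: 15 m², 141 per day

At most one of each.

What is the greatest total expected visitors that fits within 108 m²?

Filling by ratio: ceramics vitrine + sound installation + textile wall + fossil hall + interactive orrery + manuscript case + photography bay + armor display for 1791, with 3 m² left unused.
Dropping ceramics vitrine and textile wall and manuscript case frees 22 m²; slotting in diorama (25 m²) lifts the total to 1794 at 108 m².
An exhaustive check of the 2048 subsets confirms 1794.

1794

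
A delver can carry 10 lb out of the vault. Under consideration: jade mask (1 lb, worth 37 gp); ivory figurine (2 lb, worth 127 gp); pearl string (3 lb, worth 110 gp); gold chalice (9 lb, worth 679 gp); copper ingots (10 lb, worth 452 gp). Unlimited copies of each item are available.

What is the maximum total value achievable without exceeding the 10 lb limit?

Density check — gold chalice 75.44, ivory figurine 63.50, copper ingots 45.20, jade mask 37.00 are the best per lb.
Best packing: jade mask + gold chalice — 10 lb, 716 total.

716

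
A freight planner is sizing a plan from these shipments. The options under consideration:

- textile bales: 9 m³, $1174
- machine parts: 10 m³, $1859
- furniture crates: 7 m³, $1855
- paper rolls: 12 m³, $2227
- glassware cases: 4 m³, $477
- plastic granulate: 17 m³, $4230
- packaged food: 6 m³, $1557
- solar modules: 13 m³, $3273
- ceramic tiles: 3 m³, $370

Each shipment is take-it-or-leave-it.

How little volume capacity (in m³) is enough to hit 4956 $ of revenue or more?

20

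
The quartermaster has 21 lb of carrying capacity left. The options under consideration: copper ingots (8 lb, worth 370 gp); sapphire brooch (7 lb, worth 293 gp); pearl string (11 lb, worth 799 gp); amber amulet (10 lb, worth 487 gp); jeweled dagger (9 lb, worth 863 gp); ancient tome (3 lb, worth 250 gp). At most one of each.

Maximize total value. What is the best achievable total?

The ratio heuristic lands on copper ingots + jeweled dagger + ancient tome (1483) but leaves 1 lb idle.
Replace copper ingots and ancient tome with pearl string: the trade gains 179 net, giving 1662 at 20 lb.
Every other selection either busts 21 lb or fails to beat 1662.

1662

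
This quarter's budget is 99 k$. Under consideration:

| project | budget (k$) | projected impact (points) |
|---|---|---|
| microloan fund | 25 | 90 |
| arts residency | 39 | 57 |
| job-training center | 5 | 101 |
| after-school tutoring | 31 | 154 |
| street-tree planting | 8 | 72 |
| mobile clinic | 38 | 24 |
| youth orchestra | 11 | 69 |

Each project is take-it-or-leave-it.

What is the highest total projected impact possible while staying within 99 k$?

By projected impact per k$: job-training center 20.20, street-tree planting 9.00, youth orchestra 6.27, after-school tutoring 4.97 lead.
The ratio ordering already packs tightly: microloan fund + job-training center + after-school tutoring + street-tree planting + youth orchestra, 80 k$, 486.
An exhaustive check of the 128 subsets confirms 486.

486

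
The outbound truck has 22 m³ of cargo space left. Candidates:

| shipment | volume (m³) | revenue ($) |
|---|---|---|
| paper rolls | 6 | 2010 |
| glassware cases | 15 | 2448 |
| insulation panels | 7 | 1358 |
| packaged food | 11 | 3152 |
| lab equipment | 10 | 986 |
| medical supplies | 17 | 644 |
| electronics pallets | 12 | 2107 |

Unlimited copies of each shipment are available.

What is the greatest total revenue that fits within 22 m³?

6304

The ratio heuristic lands on 3×paper rolls (6030) but leaves 4 m³ idle.
The 18 m³ tied up in 3×paper rolls is better spent on 2×packaged food — total rises to 6304 (22 m³).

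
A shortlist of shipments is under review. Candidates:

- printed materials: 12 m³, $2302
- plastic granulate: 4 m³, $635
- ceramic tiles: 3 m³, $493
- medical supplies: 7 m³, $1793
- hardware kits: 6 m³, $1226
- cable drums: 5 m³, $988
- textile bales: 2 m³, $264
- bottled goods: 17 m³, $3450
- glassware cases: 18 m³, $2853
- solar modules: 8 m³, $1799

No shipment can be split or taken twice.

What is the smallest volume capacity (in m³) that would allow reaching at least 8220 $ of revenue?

Need the lightest bundle worth ≥ 8220.
Taking medical supplies + hardware kits + bottled goods + solar modules gives 8268 (≥ 8220) for 38 m³.
Any bundle with less than 38 m³ falls short of 8220.

38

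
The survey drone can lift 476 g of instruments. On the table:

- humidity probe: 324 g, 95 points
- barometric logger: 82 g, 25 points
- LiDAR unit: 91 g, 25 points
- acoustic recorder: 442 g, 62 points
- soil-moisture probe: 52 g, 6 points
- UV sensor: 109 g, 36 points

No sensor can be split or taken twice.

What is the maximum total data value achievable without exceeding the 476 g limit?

131

Taking the top-ratio sensors first gives barometric logger + LiDAR unit + soil-moisture probe + UV sensor for 92 (334 g).
Replace barometric logger and LiDAR unit and soil-moisture probe with humidity probe: the trade gains 39 net, giving 131 at 433 g.
That's the maximum — no swap from here does better than 131.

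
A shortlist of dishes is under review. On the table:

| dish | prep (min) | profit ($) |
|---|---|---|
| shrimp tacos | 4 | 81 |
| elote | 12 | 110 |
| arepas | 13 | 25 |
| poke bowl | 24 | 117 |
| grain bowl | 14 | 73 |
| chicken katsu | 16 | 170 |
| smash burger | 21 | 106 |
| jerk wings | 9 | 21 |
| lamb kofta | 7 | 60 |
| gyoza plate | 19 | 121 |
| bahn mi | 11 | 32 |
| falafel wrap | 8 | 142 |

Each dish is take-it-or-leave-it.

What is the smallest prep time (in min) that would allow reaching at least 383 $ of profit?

28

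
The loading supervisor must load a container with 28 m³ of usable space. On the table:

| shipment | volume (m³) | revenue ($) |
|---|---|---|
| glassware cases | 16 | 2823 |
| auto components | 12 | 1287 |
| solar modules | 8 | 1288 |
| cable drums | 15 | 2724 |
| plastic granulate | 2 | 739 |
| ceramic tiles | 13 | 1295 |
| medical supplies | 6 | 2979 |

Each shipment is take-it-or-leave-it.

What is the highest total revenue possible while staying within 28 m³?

Greedy by ratio would take cable drums + plastic granulate + medical supplies: 23 m³ used, total 6442.
Replace cable drums with glassware cases: the trade gains 99 net, giving 6541 at 24 m³.

6541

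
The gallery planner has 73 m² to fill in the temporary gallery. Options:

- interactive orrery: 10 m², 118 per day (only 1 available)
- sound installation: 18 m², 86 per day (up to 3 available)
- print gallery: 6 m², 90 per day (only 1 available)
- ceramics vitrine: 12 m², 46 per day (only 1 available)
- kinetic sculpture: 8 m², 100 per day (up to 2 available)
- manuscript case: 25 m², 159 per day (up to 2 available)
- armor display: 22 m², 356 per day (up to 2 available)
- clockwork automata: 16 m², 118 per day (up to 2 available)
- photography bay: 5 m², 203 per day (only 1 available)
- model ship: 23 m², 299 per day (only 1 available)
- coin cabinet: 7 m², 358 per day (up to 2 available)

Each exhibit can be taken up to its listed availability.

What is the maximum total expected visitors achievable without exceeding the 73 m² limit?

1749

Taking the top-ratio exhibits first gives print gallery + 2×armor display + photography bay + 2×coin cabinet for 1721 (69 m²).
Replace print gallery with interactive orrery: the trade gains 28 net, giving 1749 at 73 m².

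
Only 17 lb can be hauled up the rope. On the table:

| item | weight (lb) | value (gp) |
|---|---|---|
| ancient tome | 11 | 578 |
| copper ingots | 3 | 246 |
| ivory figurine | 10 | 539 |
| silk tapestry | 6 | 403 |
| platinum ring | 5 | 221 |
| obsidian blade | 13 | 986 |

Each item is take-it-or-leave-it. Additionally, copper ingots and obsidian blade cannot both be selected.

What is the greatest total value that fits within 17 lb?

986

Best packing: obsidian blade — 13 lb, 986 total.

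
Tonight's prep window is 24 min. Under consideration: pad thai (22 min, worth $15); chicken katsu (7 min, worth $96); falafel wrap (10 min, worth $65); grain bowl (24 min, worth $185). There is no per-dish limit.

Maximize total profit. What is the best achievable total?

By profit per min: chicken katsu 13.71, grain bowl 7.71, falafel wrap 6.50, pad thai 0.68 lead.
Taking 3×chicken katsu: 21 min used, 288 in profit.
Every other selection either busts 24 min or fails to beat 288.

288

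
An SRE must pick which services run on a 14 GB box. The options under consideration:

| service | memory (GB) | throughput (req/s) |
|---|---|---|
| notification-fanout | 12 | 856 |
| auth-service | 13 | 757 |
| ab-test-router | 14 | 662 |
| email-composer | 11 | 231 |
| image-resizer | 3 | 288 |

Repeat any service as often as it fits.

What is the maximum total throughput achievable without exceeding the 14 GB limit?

1152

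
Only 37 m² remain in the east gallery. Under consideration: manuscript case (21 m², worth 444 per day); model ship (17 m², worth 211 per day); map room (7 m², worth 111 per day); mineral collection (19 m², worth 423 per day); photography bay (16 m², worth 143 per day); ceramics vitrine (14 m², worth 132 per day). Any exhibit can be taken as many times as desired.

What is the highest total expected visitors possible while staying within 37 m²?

Density check — mineral collection 22.26, manuscript case 21.14, map room 15.86 are the best per m².
Taking the top-ratio exhibits first gives 2×map room + mineral collection for 645 (33 m²).
The 19 m² tied up in mineral collection is better spent on manuscript case — total rises to 666 (35 m²).
No other feasible combination exceeds 666.

666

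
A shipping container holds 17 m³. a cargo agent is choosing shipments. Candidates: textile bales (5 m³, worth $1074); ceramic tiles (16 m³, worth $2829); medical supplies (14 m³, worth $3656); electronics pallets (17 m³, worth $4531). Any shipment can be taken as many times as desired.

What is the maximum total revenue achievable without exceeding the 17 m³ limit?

Electronics pallets uses 17 of the 17 m³ and totals 4531.
No other feasible combination exceeds 4531.

4531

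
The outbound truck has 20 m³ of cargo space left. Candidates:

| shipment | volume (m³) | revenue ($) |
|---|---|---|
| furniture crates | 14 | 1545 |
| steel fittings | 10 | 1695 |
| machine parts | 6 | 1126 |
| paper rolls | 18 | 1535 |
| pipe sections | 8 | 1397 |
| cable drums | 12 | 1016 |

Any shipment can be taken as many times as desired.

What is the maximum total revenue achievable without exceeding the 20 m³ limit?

3649

Greedy by ratio would take 3×machine parts: 18 m³ used, total 3378.
The 6 m³ tied up in machine parts is better spent on pipe sections — total rises to 3649 (20 m³).
No other feasible combination exceeds 3649.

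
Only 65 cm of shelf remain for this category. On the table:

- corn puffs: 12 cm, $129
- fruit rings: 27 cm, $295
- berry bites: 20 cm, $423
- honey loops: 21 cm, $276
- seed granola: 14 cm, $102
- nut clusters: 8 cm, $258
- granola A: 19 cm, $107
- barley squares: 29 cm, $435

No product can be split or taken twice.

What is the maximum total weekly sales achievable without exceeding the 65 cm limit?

Taking berry bites + nut clusters + barley squares: 57 cm used, 1116 in weekly sales.

1116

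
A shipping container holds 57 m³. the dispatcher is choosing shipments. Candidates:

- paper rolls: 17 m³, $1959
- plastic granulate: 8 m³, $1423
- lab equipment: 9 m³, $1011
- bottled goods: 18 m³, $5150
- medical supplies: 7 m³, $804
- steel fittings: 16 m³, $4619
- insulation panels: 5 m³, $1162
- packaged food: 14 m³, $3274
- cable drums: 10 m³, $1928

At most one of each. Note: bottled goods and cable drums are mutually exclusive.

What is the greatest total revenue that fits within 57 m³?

Ranking by ratio (revenue/m³): steel fittings 288.69, bottled goods 286.11, packaged food 233.86, insulation panels 232.40.
A density-first pass picks bottled goods + steel fittings + insulation panels + packaged food — 14205 at 53 m³.
Replace insulation panels with plastic granulate: the trade gains 261 net, giving 14466 at 56 m³.

14466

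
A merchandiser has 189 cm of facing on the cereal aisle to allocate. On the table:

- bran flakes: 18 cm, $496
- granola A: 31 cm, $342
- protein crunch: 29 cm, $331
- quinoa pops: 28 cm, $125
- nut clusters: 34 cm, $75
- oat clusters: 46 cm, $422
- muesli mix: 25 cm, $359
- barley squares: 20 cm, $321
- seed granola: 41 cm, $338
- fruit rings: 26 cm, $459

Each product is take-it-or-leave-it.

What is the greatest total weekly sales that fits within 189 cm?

Taking the top-ratio products first gives bran flakes + granola A + protein crunch + quinoa pops + muesli mix + barley squares + fruit rings for 2433 (177 cm).
Replace protein crunch with seed granola: the trade gains 7 net, giving 2440 at 189 cm.
Next best is bran flakes + granola A + protein crunch + quinoa pops + muesli mix + barley squares + fruit rings at 2433 (177 cm) — short by 7.

2440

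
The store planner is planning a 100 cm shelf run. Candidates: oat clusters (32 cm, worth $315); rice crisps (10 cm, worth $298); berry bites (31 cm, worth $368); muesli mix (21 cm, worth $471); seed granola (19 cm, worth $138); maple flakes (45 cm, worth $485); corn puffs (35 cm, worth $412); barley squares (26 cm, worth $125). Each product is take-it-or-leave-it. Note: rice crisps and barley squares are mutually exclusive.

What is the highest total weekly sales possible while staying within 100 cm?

Rice crisps + berry bites + muesli mix + corn puffs uses 97 of the 100 cm and totals 1549.

1549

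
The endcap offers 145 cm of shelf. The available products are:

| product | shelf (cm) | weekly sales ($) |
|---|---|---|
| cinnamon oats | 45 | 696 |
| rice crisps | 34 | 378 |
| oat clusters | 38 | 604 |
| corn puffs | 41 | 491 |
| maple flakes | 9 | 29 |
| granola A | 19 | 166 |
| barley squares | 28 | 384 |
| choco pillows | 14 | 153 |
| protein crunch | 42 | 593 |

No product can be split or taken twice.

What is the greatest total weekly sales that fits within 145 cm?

Density check — oat clusters 15.89, cinnamon oats 15.47, protein crunch 14.12, barley squares 13.71 are the best per cm.
A density-first pass picks cinnamon oats + oat clusters + choco pillows + protein crunch — 2046 at 139 cm.
Dropping choco pillows and protein crunch frees 56 cm; slotting in rice crisps + barley squares (62 cm) lifts the total to 2062 at 145 cm.

2062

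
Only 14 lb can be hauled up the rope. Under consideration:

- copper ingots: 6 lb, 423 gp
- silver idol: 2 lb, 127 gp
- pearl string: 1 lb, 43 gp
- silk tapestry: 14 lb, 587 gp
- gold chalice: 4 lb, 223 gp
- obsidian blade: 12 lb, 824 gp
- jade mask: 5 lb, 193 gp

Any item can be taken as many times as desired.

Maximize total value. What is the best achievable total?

Best packing: 2×copper ingots + silver idol — 14 lb, 973 total.
No other feasible combination exceeds 973.

973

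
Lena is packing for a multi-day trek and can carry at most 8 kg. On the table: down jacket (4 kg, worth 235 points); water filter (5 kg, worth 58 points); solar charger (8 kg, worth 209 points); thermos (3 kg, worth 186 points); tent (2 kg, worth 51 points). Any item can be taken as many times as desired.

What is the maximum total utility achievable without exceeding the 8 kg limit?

470

Ranking by ratio (utility/kg): thermos 62.00, down jacket 58.75, solar charger 26.12.
A density-first pass picks 2×thermos + tent — 423 at 8 kg.
The 8 kg tied up in 2×thermos and tent is better spent on 2×down jacket — total rises to 470 (8 kg).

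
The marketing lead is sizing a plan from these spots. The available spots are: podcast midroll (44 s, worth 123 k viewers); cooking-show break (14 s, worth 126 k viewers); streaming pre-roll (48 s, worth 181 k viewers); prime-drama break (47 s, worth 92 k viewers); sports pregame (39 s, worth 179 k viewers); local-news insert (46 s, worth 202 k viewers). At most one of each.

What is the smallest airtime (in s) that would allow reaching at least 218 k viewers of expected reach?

53

Look for the lowest-airtime combination reaching 218.
cooking-show break + sports pregame reaches 305 using 53 s.
No combination under 53 s hits 218.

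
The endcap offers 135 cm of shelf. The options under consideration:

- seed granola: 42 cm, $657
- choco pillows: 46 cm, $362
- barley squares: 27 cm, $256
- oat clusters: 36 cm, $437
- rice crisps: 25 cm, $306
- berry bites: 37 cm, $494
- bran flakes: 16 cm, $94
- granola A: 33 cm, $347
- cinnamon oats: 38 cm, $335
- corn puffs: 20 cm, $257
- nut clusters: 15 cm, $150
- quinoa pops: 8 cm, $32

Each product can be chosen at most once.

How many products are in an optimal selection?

4

Optimal total is 1845.
One optimal bundle: seed granola + oat clusters + berry bites + corn puffs (135 cm).
Every optimal selection uses 4 products.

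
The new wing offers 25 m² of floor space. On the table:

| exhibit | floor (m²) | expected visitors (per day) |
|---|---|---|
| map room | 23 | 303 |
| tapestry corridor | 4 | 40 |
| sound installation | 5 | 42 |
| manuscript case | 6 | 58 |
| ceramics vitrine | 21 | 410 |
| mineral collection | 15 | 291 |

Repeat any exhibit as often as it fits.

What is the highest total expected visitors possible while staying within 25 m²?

Taking tapestry corridor + ceramics vitrine: 25 m² used, 450 in expected visitors.
That's the maximum — no swap from here does better than 450.

450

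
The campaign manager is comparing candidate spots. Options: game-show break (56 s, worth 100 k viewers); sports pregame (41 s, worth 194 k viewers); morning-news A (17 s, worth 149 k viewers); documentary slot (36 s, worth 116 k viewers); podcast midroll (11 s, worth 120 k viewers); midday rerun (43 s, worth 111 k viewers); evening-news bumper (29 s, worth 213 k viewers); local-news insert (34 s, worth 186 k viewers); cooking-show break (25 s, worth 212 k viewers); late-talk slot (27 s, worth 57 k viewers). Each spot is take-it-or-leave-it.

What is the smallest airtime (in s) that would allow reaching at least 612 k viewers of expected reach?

82

Minimise s subject to total expected reach ≥ 612.
Taking morning-news A + podcast midroll + evening-news bumper + cooking-show break gives 694 (≥ 612) for 82 s.
Any bundle with less than 82 s falls short of 612.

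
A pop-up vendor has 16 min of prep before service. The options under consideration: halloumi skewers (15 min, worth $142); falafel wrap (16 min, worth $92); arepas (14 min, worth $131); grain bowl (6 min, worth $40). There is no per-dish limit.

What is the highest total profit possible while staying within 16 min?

Best packing: halloumi skewers — 15 min, 142 total.
No other feasible combination exceeds 142.

142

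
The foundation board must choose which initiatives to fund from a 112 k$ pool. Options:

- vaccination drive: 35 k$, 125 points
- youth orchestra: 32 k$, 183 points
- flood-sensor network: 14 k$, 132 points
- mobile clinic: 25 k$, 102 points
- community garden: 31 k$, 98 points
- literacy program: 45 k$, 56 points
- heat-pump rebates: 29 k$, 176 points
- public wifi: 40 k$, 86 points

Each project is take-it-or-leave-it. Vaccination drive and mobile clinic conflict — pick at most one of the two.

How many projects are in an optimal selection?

4

Best achievable projected impact is 616.
One optimal bundle: vaccination drive + youth orchestra + flood-sensor network + heat-pump rebates (110 k$).
Any selection reaching 616 contains exactly 4 projects.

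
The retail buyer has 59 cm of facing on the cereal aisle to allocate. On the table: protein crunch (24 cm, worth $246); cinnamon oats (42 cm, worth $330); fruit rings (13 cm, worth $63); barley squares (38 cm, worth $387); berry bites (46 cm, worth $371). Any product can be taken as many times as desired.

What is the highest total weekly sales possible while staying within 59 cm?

492

2×protein crunch uses 48 of the 59 cm and totals 492.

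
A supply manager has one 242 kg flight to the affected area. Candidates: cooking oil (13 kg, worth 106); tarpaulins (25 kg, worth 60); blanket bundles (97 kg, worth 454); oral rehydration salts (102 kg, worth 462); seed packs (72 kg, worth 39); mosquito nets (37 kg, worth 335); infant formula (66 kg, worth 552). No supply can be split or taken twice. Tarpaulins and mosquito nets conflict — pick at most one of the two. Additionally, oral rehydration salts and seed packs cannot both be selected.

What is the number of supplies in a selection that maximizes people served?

Best achievable people served is 1455.
For example cooking oil + oral rehydration salts + mosquito nets + infant formula achieves it, using 218 kg.
Every optimal selection uses 4 supplies.

4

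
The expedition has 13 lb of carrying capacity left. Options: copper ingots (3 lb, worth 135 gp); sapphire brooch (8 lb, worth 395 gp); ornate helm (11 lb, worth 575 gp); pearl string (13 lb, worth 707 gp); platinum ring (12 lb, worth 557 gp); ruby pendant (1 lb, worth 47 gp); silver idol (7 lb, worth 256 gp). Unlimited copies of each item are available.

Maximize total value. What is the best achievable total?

Best packing: pearl string — 13 lb, 707 total.

707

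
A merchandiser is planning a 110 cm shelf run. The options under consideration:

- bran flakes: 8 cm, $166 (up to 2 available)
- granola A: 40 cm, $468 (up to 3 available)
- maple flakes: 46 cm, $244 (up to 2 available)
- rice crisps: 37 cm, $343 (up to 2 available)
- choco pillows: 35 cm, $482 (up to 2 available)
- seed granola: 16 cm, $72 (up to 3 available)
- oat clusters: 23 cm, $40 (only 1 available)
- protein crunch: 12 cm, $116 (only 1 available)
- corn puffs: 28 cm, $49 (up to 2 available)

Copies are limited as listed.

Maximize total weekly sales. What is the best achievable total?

Ranking by ratio (weekly sales/cm): bran flakes 20.75, choco pillows 13.77, granola A 11.70.
A density-first pass picks 2×bran flakes + 2×choco pillows + protein crunch — 1412 at 98 cm.
Replace 2×bran flakes and protein crunch with granola A: the trade gains 20 net, giving 1432 at 110 cm.
Every other selection either busts 110 cm or exceeds an availability limit or fails to beat 1432.

1432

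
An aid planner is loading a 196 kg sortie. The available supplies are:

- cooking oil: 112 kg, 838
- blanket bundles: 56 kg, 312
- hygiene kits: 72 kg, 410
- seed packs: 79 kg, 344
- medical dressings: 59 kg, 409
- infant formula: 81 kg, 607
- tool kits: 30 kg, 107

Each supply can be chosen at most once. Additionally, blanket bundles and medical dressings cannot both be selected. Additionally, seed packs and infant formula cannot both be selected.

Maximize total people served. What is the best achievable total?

1445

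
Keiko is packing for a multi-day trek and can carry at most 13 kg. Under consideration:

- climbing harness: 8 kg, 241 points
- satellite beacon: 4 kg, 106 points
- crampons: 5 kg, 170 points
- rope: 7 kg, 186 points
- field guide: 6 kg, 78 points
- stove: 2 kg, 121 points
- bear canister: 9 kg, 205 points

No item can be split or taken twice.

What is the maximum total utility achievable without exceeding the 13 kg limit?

413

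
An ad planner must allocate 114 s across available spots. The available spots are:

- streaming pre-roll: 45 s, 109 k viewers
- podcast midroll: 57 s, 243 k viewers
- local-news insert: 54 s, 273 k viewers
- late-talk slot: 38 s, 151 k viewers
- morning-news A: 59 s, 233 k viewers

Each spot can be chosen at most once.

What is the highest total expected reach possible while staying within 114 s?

Taking podcast midroll + local-news insert: 111 s used, 516 in expected reach.
No other feasible combination exceeds 516.

516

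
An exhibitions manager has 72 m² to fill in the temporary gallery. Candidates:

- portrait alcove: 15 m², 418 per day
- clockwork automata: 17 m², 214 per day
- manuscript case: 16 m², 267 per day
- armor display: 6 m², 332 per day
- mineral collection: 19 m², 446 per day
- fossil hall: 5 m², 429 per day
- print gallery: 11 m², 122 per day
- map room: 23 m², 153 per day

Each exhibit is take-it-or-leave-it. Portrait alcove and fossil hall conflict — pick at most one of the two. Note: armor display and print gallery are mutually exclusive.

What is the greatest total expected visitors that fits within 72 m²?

1688

Best packing: clockwork automata + manuscript case + armor display + mineral collection + fossil hall — 63 m², 1688 total.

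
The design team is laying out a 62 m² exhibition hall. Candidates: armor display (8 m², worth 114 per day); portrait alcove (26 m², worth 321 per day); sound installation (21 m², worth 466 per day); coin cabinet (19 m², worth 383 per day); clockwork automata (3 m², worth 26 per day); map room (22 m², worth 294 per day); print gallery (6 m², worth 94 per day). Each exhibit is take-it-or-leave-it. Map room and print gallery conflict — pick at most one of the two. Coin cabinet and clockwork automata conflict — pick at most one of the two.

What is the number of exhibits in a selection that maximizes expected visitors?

The maximum expected visitors within 62 m² is 1143.
One optimal bundle: sound installation + coin cabinet + map room (62 m²).
Every optimal selection uses 3 exhibits.

3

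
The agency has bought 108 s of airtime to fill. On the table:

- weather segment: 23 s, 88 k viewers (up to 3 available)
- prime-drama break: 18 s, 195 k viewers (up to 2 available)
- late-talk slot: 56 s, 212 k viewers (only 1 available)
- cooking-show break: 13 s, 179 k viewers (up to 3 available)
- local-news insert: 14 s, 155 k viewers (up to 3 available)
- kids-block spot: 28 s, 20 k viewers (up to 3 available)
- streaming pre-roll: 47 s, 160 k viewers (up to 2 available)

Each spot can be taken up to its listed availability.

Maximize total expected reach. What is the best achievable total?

1237

Taking the top-ratio spots first gives prime-drama break + 3×cooking-show break + 3×local-news insert for 1197 (99 s).
The 14 s tied up in local-news insert is better spent on prime-drama break — total rises to 1237 (103 s).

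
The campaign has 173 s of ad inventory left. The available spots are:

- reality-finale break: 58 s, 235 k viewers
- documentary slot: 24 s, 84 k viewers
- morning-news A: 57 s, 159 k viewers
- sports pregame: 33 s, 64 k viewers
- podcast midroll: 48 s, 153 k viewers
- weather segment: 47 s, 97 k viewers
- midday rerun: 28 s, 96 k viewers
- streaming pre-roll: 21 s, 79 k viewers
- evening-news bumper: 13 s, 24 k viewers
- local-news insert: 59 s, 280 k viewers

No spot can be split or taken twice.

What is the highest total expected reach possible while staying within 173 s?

695

The ratio heuristic lands on reality-finale break + documentary slot + streaming pre-roll + local-news insert (678) but leaves 11 s idle.
The 21 s tied up in streaming pre-roll is better spent on midday rerun — total rises to 695 (169 s).
The spare 4 s is too small for any remaining spot, and no exchange beats 695.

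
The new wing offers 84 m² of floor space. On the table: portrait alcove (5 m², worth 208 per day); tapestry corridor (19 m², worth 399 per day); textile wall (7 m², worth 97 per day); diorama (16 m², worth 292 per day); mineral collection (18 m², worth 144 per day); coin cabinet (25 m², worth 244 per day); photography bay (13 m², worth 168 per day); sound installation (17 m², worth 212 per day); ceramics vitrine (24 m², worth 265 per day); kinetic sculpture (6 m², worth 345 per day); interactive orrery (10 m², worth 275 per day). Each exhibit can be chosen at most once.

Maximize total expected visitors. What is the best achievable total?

1828

A density-first pass picks portrait alcove + tapestry corridor + textile wall + diorama + photography bay + kinetic sculpture + interactive orrery — 1784 at 76 m².
The 13 m² tied up in photography bay is better spent on sound installation — total rises to 1828 (80 m²).
Every other selection either busts 84 m² or fails to beat 1828.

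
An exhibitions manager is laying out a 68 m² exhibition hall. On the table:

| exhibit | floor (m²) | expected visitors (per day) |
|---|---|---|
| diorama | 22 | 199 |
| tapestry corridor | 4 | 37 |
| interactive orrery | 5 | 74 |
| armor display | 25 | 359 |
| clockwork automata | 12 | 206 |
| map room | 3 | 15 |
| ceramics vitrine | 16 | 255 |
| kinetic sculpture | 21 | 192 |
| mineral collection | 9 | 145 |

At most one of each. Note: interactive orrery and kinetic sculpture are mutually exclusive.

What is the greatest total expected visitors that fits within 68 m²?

1039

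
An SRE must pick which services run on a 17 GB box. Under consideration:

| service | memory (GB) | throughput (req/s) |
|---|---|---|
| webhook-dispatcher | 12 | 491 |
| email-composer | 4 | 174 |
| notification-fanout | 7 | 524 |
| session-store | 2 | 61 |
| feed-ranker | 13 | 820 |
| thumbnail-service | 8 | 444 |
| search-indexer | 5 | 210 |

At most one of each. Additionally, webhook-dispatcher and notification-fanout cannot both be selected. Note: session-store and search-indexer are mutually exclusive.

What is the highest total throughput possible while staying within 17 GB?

1029

Ranking by ratio (throughput/GB): notification-fanout 74.86, feed-ranker 63.08, thumbnail-service 55.50, email-composer 43.50.
Notification-fanout + session-store + thumbnail-service uses 17 of the 17 GB and totals 1029.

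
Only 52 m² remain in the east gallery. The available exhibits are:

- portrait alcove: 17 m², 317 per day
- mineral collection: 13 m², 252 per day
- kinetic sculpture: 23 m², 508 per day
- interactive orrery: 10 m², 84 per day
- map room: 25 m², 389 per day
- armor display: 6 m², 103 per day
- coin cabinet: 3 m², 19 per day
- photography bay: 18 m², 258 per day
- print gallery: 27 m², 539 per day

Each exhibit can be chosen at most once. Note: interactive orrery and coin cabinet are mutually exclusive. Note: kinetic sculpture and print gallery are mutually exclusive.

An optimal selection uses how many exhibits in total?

Best achievable expected visitors is 959.
One optimal bundle: portrait alcove + armor display + print gallery (50 m²).
All optima have 3 exhibits.

3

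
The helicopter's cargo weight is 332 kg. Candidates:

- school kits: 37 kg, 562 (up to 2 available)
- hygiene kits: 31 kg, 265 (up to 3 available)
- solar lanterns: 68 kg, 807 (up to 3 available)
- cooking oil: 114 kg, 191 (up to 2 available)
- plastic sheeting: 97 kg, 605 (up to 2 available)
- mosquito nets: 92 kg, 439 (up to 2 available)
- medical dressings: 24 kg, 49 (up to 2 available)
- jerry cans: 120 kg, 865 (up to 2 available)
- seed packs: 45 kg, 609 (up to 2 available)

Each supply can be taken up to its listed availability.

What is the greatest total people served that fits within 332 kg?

4221

2×school kits + hygiene kits + 2×solar lanterns + 2×seed packs uses 331 of the 332 kg and totals 4221.
Nothing else within 332 kg beats 4221.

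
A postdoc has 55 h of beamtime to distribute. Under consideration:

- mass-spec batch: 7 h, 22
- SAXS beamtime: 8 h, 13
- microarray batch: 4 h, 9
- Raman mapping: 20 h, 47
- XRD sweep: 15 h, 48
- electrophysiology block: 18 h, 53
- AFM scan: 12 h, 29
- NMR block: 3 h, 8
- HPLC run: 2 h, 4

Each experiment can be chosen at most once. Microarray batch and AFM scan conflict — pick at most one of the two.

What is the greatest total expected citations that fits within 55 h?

Density check — XRD sweep 3.20, mass-spec batch 3.14, electrophysiology block 2.94 are the best per h.
Mass-spec batch + XRD sweep + electrophysiology block + AFM scan + NMR block uses 55 of the 55 h and totals 160.

160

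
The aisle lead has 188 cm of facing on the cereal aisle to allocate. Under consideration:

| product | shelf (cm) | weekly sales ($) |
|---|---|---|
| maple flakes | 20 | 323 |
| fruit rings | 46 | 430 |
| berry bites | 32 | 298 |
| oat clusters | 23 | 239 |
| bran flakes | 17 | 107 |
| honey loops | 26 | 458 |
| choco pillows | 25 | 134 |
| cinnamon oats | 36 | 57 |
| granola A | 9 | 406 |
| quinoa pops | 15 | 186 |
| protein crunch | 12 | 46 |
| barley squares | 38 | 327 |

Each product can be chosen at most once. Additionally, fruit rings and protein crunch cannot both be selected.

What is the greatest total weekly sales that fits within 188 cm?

Maple flakes + fruit rings + berry bites + oat clusters + bran flakes + honey loops + granola A + quinoa pops uses 188 of the 188 cm and totals 2447.
Next best is maple flakes + fruit rings + berry bites + honey loops + granola A + quinoa pops + barley squares at 2428 (186 cm) — short by 19.

2447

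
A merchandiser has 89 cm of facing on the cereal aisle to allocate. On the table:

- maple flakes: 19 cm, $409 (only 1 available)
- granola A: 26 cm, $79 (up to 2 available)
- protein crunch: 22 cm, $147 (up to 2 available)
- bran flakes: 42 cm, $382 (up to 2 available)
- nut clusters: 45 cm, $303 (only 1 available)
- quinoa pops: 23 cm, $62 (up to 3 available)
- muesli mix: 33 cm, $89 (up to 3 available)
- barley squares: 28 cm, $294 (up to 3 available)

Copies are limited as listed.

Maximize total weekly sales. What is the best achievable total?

1085

Taking the top-ratio products first gives maple flakes + 2×barley squares for 997 (75 cm).
Dropping barley squares frees 28 cm; slotting in bran flakes (42 cm) lifts the total to 1085 at 89 cm.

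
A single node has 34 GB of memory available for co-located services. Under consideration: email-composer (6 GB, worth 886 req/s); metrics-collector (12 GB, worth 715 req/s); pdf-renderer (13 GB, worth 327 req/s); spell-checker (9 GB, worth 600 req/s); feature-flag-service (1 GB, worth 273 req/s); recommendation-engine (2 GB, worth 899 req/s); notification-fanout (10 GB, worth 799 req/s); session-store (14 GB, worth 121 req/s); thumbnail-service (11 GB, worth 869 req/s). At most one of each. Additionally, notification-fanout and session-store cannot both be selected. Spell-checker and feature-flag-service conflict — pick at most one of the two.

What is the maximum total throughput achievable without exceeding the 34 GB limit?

Email-composer + feature-flag-service + recommendation-engine + notification-fanout + thumbnail-service uses 30 of the 34 GB and totals 3726.
No other feasible combination exceeds 3726.

3726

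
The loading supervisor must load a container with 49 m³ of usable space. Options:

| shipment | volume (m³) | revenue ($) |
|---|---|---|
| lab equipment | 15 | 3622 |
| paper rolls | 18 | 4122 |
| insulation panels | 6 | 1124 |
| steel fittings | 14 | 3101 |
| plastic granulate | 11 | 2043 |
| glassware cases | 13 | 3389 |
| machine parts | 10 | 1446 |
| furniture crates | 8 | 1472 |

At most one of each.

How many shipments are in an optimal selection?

4

The maximum revenue within 49 m³ is 11236.
For example lab equipment + insulation panels + steel fittings + glassware cases achieves it, using 48 m³.
Every optimal selection uses 4 shipments.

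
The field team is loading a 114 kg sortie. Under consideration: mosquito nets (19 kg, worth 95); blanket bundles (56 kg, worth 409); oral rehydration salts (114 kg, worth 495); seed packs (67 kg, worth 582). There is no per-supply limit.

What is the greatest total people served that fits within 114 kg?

818

The ratio heuristic lands on 2×mosquito nets + seed packs (772) but leaves 9 kg idle.
Dropping 2×mosquito nets and seed packs frees 105 kg; slotting in 2×blanket bundles (112 kg) lifts the total to 818 at 112 kg.
No other feasible combination exceeds 818.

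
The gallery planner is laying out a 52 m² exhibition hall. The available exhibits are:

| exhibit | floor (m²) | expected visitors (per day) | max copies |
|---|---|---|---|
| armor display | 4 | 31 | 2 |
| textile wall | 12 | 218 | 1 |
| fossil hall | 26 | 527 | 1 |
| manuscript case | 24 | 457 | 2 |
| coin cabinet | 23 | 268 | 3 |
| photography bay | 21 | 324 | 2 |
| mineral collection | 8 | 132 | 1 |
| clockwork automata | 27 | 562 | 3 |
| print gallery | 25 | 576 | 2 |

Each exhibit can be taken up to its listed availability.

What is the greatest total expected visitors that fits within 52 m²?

Best packing: 2×print gallery — 50 m², 1152 total.
Nothing else within 52 m² beats 1152.

1152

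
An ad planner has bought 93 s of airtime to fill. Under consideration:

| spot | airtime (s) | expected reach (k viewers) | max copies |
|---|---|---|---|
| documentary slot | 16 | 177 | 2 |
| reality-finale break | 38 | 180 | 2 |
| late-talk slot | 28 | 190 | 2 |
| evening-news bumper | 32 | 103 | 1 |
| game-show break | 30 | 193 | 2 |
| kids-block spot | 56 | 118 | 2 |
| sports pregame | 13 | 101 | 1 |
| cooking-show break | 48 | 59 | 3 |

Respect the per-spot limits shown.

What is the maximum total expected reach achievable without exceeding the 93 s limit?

The ratio heuristic lands on 2×documentary slot + late-talk slot + sports pregame (645) but leaves 20 s idle.
The 41 s tied up in late-talk slot and sports pregame is better spent on 2×game-show break — total rises to 740 (92 s).
No other feasible combination exceeds 740.

740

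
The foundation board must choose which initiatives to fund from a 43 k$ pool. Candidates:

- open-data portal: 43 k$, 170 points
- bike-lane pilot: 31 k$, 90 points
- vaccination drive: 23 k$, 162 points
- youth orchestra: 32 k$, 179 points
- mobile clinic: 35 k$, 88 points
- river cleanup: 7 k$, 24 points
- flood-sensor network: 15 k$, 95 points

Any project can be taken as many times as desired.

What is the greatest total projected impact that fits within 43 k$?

Best packing: vaccination drive + flood-sensor network — 38 k$, 257 total.
No other feasible combination exceeds 257.

257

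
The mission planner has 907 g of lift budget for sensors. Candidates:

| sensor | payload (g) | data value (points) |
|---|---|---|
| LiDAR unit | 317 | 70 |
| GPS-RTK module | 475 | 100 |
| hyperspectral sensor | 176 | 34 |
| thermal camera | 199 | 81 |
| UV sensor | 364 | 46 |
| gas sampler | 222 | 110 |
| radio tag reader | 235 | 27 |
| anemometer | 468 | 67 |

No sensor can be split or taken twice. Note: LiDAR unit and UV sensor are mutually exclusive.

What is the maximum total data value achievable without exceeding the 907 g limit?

291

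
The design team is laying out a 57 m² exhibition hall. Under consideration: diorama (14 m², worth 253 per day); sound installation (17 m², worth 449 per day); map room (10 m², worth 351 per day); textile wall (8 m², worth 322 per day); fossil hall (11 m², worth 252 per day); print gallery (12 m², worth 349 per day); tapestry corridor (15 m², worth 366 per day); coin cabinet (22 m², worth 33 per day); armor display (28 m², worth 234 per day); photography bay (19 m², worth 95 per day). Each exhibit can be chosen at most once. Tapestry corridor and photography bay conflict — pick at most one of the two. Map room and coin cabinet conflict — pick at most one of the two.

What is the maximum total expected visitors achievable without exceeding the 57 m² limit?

Taking the top-ratio exhibits first gives sound installation + map room + textile wall + print gallery for 1471 (47 m²).
Dropping sound installation frees 17 m²; slotting in fossil hall + tapestry corridor (26 m²) lifts the total to 1640 at 56 m².
Every other selection either busts 57 m² or breaks a pairing rule or fails to beat 1640.

1640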